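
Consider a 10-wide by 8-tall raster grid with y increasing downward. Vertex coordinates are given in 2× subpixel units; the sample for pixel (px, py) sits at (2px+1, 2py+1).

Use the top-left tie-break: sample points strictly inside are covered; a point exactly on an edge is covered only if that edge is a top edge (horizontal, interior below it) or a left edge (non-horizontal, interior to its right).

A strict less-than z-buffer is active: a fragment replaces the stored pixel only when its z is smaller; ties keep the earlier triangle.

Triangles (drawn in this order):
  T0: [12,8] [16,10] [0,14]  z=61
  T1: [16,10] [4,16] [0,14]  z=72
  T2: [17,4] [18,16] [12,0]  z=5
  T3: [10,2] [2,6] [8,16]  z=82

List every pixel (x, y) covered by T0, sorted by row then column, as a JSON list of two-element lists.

T0:
  2·area = 48
  edge (12, 8)→(16, 10): d=(4,2) right/bottom  bias=-1
  edge (16, 10)→(0, 14): d=(-16,4) right/bottom  bias=-1
  edge (0, 14)→(12, 8): d=(12,-6) top-left  bias=+0
    (5,4)@(11, 9): e=[6,36,6] → #
    (6,4)@(13, 9): e=[2,28,18] → #
    (7,4)@(15, 9): e=[-2,20,30] → ·
    (3,5)@(7, 11): e=[22,20,6] → #
    (4,5)@(9, 11): e=[18,12,18] → #
    (6,5)@(13, 11): e=[10,-4,42] → ·
    (1,6)@(3, 13): e=[38,4,6] → #
    (2,6)@(5, 13): e=[34,-4,18] → ·
    (3,6)@(7, 13): e=[30,-12,30] → ·
    (4,6)@(9, 13): e=[26,-20,42] → ·
    (5,6)@(11, 13): e=[22,-28,54] → ·
    (1,7)@(3, 15): e=[46,-28,30] → ·
  covered (6 px):
    · · · · · · · · · ·
    · · · · · · · · · ·
    · · · · · · · · · ·
    · · · · · · · · · ·
    · · · · · # # · · ·
    · · · # # # · · · ·
    · # · · · · · · · ·
    · · · · · · · · · ·
T1:
  2·area = 48
  edge (16, 10)→(4, 16): d=(-12,6) right/bottom  bias=-1
  edge (4, 16)→(0, 14): d=(-4,-2) top-left  bias=+0
  edge (0, 14)→(16, 10): d=(16,-4) top-left  bias=+0
    (6,5)@(13, 11): e=[6,38,4] → #
    (7,5)@(15, 11): e=[-6,42,12] → ·
    (2,6)@(5, 13): e=[30,14,4] → #
    (3,6)@(7, 13): e=[18,18,12] → #
    (4,6)@(9, 13): e=[6,22,20] → #
    (5,6)@(11, 13): e=[-6,26,28] → ·
    (6,6)@(13, 13): e=[-18,30,36] → ·
    (1,7)@(3, 15): e=[18,2,28] → #
    (3,7)@(7, 15): e=[-6,10,44] → ·
    (4,7)@(9, 15): e=[-18,14,52] → ·
  covered (6 px):
    · · · · · · · · · ·
    · · · · · · · · · ·
    · · · · · · · · · ·
    · · · · · · · · · ·
    · · · · · · · · · ·
    · · · · · · # · · ·
    · · # # # · · · · ·
    · # # · · · · · · ·
T2:
  2·area = 56
  edge (17, 4)→(18, 16): d=(1,12) right/bottom  bias=-1
  edge (18, 16)→(12, 0): d=(-6,-16) top-left  bias=+0
  edge (12, 0)→(17, 4): d=(5,4) right/bottom  bias=-1
    (6,0)@(13, 1): e=[45,10,1] → #
    (7,0)@(15, 1): e=[21,42,-7] → ·
    (6,1)@(13, 3): e=[47,-2,11] → ·
    (7,1)@(15, 3): e=[23,30,3] → #
    (8,1)@(17, 3): e=[-1,62,-5] → ·
    (7,2)@(15, 5): e=[25,18,13] → #
    (8,2)@(17, 5): e=[1,50,5] → #
    (9,2)@(19, 5): e=[-23,82,-3] → ·
    (7,3)@(15, 7): e=[27,6,23] → #
    (9,3)@(19, 7): e=[-21,70,7] → ·
    (7,4)@(15, 9): e=[29,-6,33] → ·
    (8,4)@(17, 9): e=[5,26,25] → #
  covered (9 px):
    · · · · · · # · · ·
    · · · · · · · # · ·
    · · · · · · · # # ·
    · · · · · · · # # ·
    · · · · · · · · # ·
    · · · · · · · · # ·
    · · · · · · · · # ·
    · · · · · · · · · ·
T3:
  2·area = 104  (B↔C swapped to make it positive)
  edge (10, 2)→(8, 16): d=(-2,14) right/bottom  bias=-1
  edge (8, 16)→(2, 6): d=(-6,-10) top-left  bias=+0
  edge (2, 6)→(10, 2): d=(8,-4) top-left  bias=+0
    (4,1)@(9, 3): e=[12,88,4] → #
    (5,1)@(11, 3): e=[-16,108,12] → ·
    (2,2)@(5, 5): e=[64,36,4] → #
    (3,2)@(7, 5): e=[36,56,12] → #
    (5,2)@(11, 5): e=[-20,96,28] → ·
    (1,3)@(3, 7): e=[88,4,12] → #
    (5,3)@(11, 7): e=[-24,84,44] → ·
    (1,4)@(3, 9): e=[84,-8,28] → ·
    (2,4)@(5, 9): e=[56,12,36] → #
    (4,4)@(9, 9): e=[0,52,52] → ·  [on edge]
    (2,5)@(5, 11): e=[52,0,52] → #  [on edge]
    (4,5)@(9, 11): e=[-4,40,68] → ·
  covered (13 px):
    · · · · · · · · · ·
    · · · · # · · · · ·
    · · # # # · · · · ·
    · # # # # · · · · ·
    · · # # · · · · · ·
    · · # # · · · · · ·
    · · · # · · · · · ·
    · · · · · · · · · ·

Result: [[5,4],[6,4],[3,5],[4,5],[5,5],[1,6]]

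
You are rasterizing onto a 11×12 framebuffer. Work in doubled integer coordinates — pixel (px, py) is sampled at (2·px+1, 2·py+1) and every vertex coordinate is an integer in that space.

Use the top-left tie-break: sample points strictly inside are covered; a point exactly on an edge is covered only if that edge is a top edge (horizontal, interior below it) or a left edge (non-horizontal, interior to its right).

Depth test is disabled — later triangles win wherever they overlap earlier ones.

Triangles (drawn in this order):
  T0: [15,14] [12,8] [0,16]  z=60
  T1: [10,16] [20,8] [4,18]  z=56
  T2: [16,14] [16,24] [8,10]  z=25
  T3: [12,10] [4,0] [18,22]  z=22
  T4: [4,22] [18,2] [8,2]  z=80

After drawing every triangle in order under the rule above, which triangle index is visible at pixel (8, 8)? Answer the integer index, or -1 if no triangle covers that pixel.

T0:
  2·area = 96  (B↔C swapped to make it positive)
  edge (15, 14)→(0, 16): d=(-15,2) right/bottom  bias=-1
  edge (0, 16)→(12, 8): d=(12,-8) top-left  bias=+0
  edge (12, 8)→(15, 14): d=(3,6) right/bottom  bias=-1
    (5,4)@(11, 9): e=[83,4,9] → █
    (6,4)@(13, 9): e=[79,20,-3] → ·
    (4,5)@(9, 11): e=[57,12,27] → █
    (6,5)@(13, 11): e=[49,44,3] → █
    (7,5)@(15, 11): e=[45,60,-9] → ·
    (2,6)@(5, 13): e=[35,4,57] → █
    (3,6)@(7, 13): e=[31,20,45] → █
    (7,6)@(15, 13): e=[15,84,-3] → ·
    (1,7)@(3, 15): e=[9,12,75] → █
    (4,7)@(9, 15): e=[-3,60,39] → ·
    (5,7)@(11, 15): e=[-7,76,27] → ·
    (6,7)@(13, 15): e=[-11,92,15] → ·
  covered (12 px):
    · · · · · · · · · · ·
    · · · · · · · · · · ·
    · · · · · · · · · · ·
    · · · · · · · · · · ·
    · · · · · █ · · · · ·
    · · · · █ █ █ · · · ·
    · · █ █ █ █ █ · · · ·
    · █ █ █ · · · · · · ·
    · · · · · · · · · · ·
    · · · · · · · · · · ·
    · · · · · · · · · · ·
    · · · · · · · · · · ·
T1:
  2·area = 28  (B↔C swapped to make it positive)
  edge (10, 16)→(4, 18): d=(-6,2) right/bottom  bias=-1
  edge (4, 18)→(20, 8): d=(16,-10) top-left  bias=+0
  edge (20, 8)→(10, 16): d=(-10,8) right/bottom  bias=-1
    (6,6)@(13, 13): e=[12,10,6] → █
    (7,6)@(15, 13): e=[8,30,-10] → ·
    (9,6)@(19, 13): e=[0,70,-42] → ·  [on edge]
    (4,7)@(9, 15): e=[8,2,18] → █
    (5,7)@(11, 15): e=[4,22,2] → █
    (6,7)@(13, 15): e=[0,42,-14] → ·  [on edge]
    (3,8)@(7, 17): e=[0,14,14] → ·  [on edge]
    (4,8)@(9, 17): e=[-4,34,-2] → ·
    (5,8)@(11, 17): e=[-8,54,-18] → ·
    (0,9)@(1, 19): e=[0,-14,42] → ·  [on edge]
  covered (3 px):
    · · · · · · · · · · ·
    · · · · · · · · · · ·
    · · · · · · · · · · ·
    · · · · · · · · · · ·
    · · · · · · · · · · ·
    · · · · · · · · · · ·
    · · · · · · █ · · · ·
    · · · · █ █ · · · · ·
    · · · · · · · · · · ·
    · · · · · · · · · · ·
    · · · · · · · · · · ·
    · · · · · · · · · · ·
T2:
  2·area = 80
  edge (16, 14)→(16, 24): d=(0,10) right/bottom  bias=-1
  edge (16, 24)→(8, 10): d=(-8,-14) top-left  bias=+0
  edge (8, 10)→(16, 14): d=(8,4) right/bottom  bias=-1
    (4,5)@(9, 11): e=[70,6,4] → █
    (5,5)@(11, 11): e=[50,34,-4] → ·
    (4,6)@(9, 13): e=[70,-10,20] → ·
    (5,6)@(11, 13): e=[50,18,12] → █
    (6,6)@(13, 13): e=[30,46,4] → █
    (7,6)@(15, 13): e=[10,74,-4] → ·
    (5,7)@(11, 15): e=[50,2,28] → █
    (7,7)@(15, 15): e=[10,58,12] → █
    (8,7)@(17, 15): e=[-10,86,4] → ·
    (5,8)@(11, 17): e=[50,-14,44] → ·
    (6,8)@(13, 17): e=[30,14,36] → █
    (8,8)@(17, 17): e=[-10,70,20] → ·
  covered (10 px):
    · · · · · · · · · · ·
    · · · · · · · · · · ·
    · · · · · · · · · · ·
    · · · · · · · · · · ·
    · · · · · · · · · · ·
    · · · · █ · · · · · ·
    · · · · · █ █ · · · ·
    · · · · · █ █ █ · · ·
    · · · · · · █ █ · · ·
    · · · · · · · █ · · ·
    · · · · · · · █ · · ·
    · · · · · · · · · · ·
T3:
  2·area = 36  (B↔C swapped to make it positive)
  edge (12, 10)→(18, 22): d=(6,12) right/bottom  bias=-1
  edge (18, 22)→(4, 0): d=(-14,-22) top-left  bias=+0
  edge (4, 0)→(12, 10): d=(8,10) right/bottom  bias=-1
    (4,3)@(9, 7): e=[18,12,6] → █
    (5,3)@(11, 7): e=[-6,56,-14] → ·
    (4,4)@(9, 9): e=[30,-16,22] → ·
    (5,4)@(11, 9): e=[6,28,2] → █
    (6,4)@(13, 9): e=[-18,72,-18] → ·
    (5,5)@(11, 11): e=[18,0,18] → █  [on edge]
    (6,5)@(13, 11): e=[-6,44,-2] → ·
    (5,6)@(11, 13): e=[30,-28,34] → ·
    (6,6)@(13, 13): e=[6,16,14] → █
    (7,6)@(15, 13): e=[-18,60,-6] → ·
    (6,7)@(13, 15): e=[18,-12,30] → ·
    (7,8)@(15, 17): e=[6,4,26] → █
  covered (5 px):
    · · · · · · · · · · ·
    · · · · · · · · · · ·
    · · · · · · · · · · ·
    · · · · █ · · · · · ·
    · · · · · █ · · · · ·
    · · · · · █ · · · · ·
    · · · · · · █ · · · ·
    · · · · · · · · · · ·
    · · · · · · · █ · · ·
    · · · · · · · · · · ·
    · · · · · · · · · · ·
    · · · · · · · · · · ·
T4:
  2·area = 200  (B↔C swapped to make it positive)
  edge (4, 22)→(8, 2): d=(4,-20) top-left  bias=+0
  edge (8, 2)→(18, 2): d=(10,0) top-left  bias=+0
  edge (18, 2)→(4, 22): d=(-14,20) right/bottom  bias=-1
    (4,1)@(9, 3): e=[24,10,166] → █
    (5,1)@(11, 3): e=[64,10,126] → █
    (6,1)@(13, 3): e=[104,10,86] → █
    (7,1)@(15, 3): e=[144,10,46] → █
    (8,1)@(17, 3): e=[184,10,6] → █
    (9,1)@(19, 3): e=[224,10,-34] → ·
    (4,2)@(9, 5): e=[32,30,138] → █
    (8,2)@(17, 5): e=[192,30,-22] → ·
    (3,3)@(7, 7): e=[0,50,150] → █  [on edge]
    (7,3)@(15, 7): e=[160,50,-10] → ·
    (3,4)@(7, 9): e=[8,70,122] → █
    (7,4)@(15, 9): e=[168,70,-38] → ·
    (2,8)@(5, 17): e=[0,150,50] → █  [on edge]
  covered (26 px):
    · · · · · · · · · · ·
    · · · · █ █ █ █ █ · ·
    · · · · █ █ █ █ · · ·
    · · · █ █ █ █ · · · ·
    · · · █ █ █ █ · · · ·
    · · · █ █ █ · · · · ·
    · · · █ █ · · · · · ·
    · · · █ · · · · · · ·
    · · █ █ · · · · · · ·
    · · █ · · · · · · · ·
    · · · · · · · · · · ·
    · · · · · · · · · · ·

Z-buffer (winner per pixel, '.' = empty):
  . . . . . . . . . . .
  . . . . 4 4 4 4 4 . .
  . . . . 4 4 4 4 . . .
  . . . 4 4 4 4 . . . .
  . . . 4 4 4 4 . . . .
  . . . 4 4 4 0 . . . .
  . . 0 4 4 2 3 . . . .
  . 0 0 4 1 2 2 2 . . .
  . . 4 4 . . 2 3 . . .
  . . 4 . . . . 2 . . .
  . . . . . . . 2 . . .
  . . . . . . . . . . .

Final: -1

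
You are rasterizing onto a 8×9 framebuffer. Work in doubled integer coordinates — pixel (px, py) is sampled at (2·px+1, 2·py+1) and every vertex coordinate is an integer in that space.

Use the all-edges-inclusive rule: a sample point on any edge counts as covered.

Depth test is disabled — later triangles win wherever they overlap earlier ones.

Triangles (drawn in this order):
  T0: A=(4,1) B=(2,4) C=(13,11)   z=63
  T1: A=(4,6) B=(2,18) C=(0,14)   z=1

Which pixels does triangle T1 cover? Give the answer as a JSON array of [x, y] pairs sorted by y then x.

T0:
  2·area = 47  (B↔C swapped to make it positive)
  edge (4, 1)→(13, 11): d=(9,10) inclusive
  edge (13, 11)→(2, 4): d=(-11,-7) inclusive
  edge (2, 4)→(4, 1): d=(2,-3) inclusive
    (1,1)@(3, 3): e=[28,18,1] → X
    (2,1)@(5, 3): e=[8,32,7] → X
    (3,1)@(7, 3): e=[-12,46,13] → .
    (1,2)@(3, 5): e=[46,-4,5] → .
    (2,2)@(5, 5): e=[26,10,11] → X
    (3,2)@(7, 5): e=[6,24,17] → X
    (4,2)@(9, 5): e=[-14,38,23] → .
    (2,3)@(5, 7): e=[44,-12,15] → .
    (3,3)@(7, 7): e=[24,2,21] → X
    (4,3)@(9, 7): e=[4,16,27] → X
    (5,3)@(11, 7): e=[-16,30,33] → .
    (3,4)@(7, 9): e=[42,-20,25] → .
    (6,5)@(13, 11): e=[0,0,47] → X  [on edge]
  covered (8 px):
    . . . . . . . .
    . X X . . . . .
    . . X X . . . .
    . . . X X . . .
    . . . . . X . .
    . . . . . . X .
    . . . . . . . .
    . . . . . . . .
    . . . . . . . .
T1:
  2·area = 32
  edge (4, 6)→(2, 18): d=(-2,12) inclusive
  edge (2, 18)→(0, 14): d=(-2,-4) inclusive
  edge (0, 14)→(4, 6): d=(4,-8) inclusive
    (1,4)@(3, 9): e=[6,22,4] → X
    (2,4)@(5, 9): e=[-18,30,20] → .
    (1,5)@(3, 11): e=[2,18,12] → X
    (2,5)@(5, 11): e=[-22,26,28] → .
    (0,6)@(1, 13): e=[22,6,4] → X
    (1,6)@(3, 13): e=[-2,14,20] → .
    (0,7)@(1, 15): e=[18,2,12] → X
    (1,7)@(3, 15): e=[-6,10,28] → .
    (0,8)@(1, 17): e=[14,-2,20] → .
  covered (4 px):
    . . . . . . . .
    . . . . . . . .
    . . . . . . . .
    . . . . . . . .
    . X . . . . . .
    . X . . . . . .
    X . . . . . . .
    X . . . . . . .
    . . . . . . . .

Result: [[1,4],[1,5],[0,6],[0,7]]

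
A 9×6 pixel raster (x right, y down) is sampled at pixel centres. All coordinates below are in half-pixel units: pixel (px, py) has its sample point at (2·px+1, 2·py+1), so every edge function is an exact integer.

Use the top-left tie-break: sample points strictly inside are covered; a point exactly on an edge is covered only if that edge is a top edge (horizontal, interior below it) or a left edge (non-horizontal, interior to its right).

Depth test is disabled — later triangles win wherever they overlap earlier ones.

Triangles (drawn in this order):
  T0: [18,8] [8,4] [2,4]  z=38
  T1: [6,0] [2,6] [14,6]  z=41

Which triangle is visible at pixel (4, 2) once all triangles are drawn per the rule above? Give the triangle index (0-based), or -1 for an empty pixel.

T0:
  2·area = 24  (B↔C swapped to make it positive)
  edge (18, 8)→(2, 4): d=(-16,-4) top-left  bias=+0
  edge (2, 4)→(8, 4): d=(6,0) top-left  bias=+0
  edge (8, 4)→(18, 8): d=(10,4) right/bottom  bias=-1
    (3,2)@(7, 5): e=[4,6,14] → █
    (4,2)@(9, 5): e=[12,6,6] → █
    (5,2)@(11, 5): e=[20,6,-2] → ·
    (3,3)@(7, 7): e=[-28,18,34] → ·
    (4,3)@(9, 7): e=[-20,18,26] → ·
    (7,3)@(15, 7): e=[4,18,2] → █
    (8,3)@(17, 7): e=[12,18,-6] → ·
    (7,4)@(15, 9): e=[-28,30,22] → ·
  covered (3 px):
    · · · · · · · · ·
    · · · · · · · · ·
    · · · █ █ · · · ·
    · · · · · · · █ ·
    · · · · · · · · ·
    · · · · · · · · ·
T1:
  2·area = 72  (B↔C swapped to make it positive)
  edge (6, 0)→(14, 6): d=(8,6) right/bottom  bias=-1
  edge (14, 6)→(2, 6): d=(-12,0) right/bottom  bias=-1
  edge (2, 6)→(6, 0): d=(4,-6) top-left  bias=+0
    (3,0)@(7, 1): e=[2,60,10] → █
    (4,0)@(9, 1): e=[-10,60,22] → ·
    (2,1)@(5, 3): e=[30,36,6] → █
    (4,1)@(9, 3): e=[6,36,30] → █
    (5,1)@(11, 3): e=[-6,36,42] → ·
    (1,2)@(3, 5): e=[58,12,2] → █
    (5,2)@(11, 5): e=[10,12,50] → █
    (6,2)@(13, 5): e=[-2,12,62] → ·
    (1,3)@(3, 7): e=[74,-12,10] → ·
    (2,3)@(5, 7): e=[62,-12,22] → ·
    (3,3)@(7, 7): e=[50,-12,34] → ·
    (4,3)@(9, 7): e=[38,-12,46] → ·
  covered (9 px):
    · · · █ · · · · ·
    · · █ █ █ · · · ·
    · █ █ █ █ █ · · ·
    · · · · · · · · ·
    · · · · · · · · ·
    · · · · · · · · ·

Z-buffer (winner per pixel, '.' = empty):
  . . . 1 . . . . .
  . . 1 1 1 . . . .
  . 1 1 1 1 1 . . .
  . . . . . . . 0 .
  . . . . . . . . .
  . . . . . . . . .

Answer: 1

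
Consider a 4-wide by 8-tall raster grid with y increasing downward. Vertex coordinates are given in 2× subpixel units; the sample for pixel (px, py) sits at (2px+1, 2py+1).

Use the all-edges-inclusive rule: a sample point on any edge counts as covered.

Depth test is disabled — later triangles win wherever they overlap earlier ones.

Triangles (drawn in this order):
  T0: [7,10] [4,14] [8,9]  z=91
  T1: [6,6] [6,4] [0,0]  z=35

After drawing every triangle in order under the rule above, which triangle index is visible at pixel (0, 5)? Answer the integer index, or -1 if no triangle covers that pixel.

T0:
  2·area = 1  (B↔C swapped to make it positive)
  edge (7, 10)→(8, 9): d=(1,-1) inclusive
  edge (8, 9)→(4, 14): d=(-4,5) inclusive
  edge (4, 14)→(7, 10): d=(3,-4) inclusive
  covered (0 px):
    · · · ·
    · · · ·
    · · · ·
    · · · ·
    · · · ·
    · · · ·
    · · · ·
    · · · ·
T1:
  2·area = 12  (B↔C swapped to make it positive)
  edge (6, 6)→(0, 0): d=(-6,-6) inclusive
  edge (0, 0)→(6, 4): d=(6,4) inclusive
  edge (6, 4)→(6, 6): d=(0,2) inclusive
    (0,0)@(1, 1): e=[0,2,10] → #  [on edge]
    (1,0)@(3, 1): e=[12,-6,6] → ·
    (0,1)@(1, 3): e=[-12,14,10] → ·
    (1,1)@(3, 3): e=[0,6,6] → #  [on edge]
    (2,1)@(5, 3): e=[12,-2,2] → ·
    (1,2)@(3, 5): e=[-12,18,6] → ·
    (2,2)@(5, 5): e=[0,10,2] → #  [on edge]
    (3,2)@(7, 5): e=[12,2,-2] → ·
    (2,3)@(5, 7): e=[-12,22,2] → ·
    (3,3)@(7, 7): e=[0,14,-2] → ·  [on edge]
  covered (3 px):
    # · · ·
    · # · ·
    · · # ·
    · · · ·
    · · · ·
    · · · ·
    · · · ·
    · · · ·

Z-buffer (winner per pixel, '.' = empty):
  1 . . .
  . 1 . .
  . . 1 .
  . . . .
  . . . .
  . . . .
  . . . .
  . . . .

Result: -1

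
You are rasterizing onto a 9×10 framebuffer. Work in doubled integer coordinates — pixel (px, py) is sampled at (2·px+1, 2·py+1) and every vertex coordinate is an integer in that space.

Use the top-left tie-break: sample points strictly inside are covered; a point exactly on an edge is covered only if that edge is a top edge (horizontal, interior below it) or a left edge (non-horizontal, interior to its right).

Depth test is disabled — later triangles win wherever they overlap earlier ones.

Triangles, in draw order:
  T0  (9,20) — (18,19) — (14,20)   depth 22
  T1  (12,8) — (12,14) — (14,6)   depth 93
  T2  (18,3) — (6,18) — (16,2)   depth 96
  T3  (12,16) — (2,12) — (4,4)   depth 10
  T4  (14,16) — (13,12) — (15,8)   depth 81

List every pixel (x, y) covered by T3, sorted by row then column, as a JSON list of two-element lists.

T0:
  2·area = 5
  edge (9, 20)→(18, 19): d=(9,-1) top-left  bias=+0
  edge (18, 19)→(14, 20): d=(-4,1) right/bottom  bias=-1
  edge (14, 20)→(9, 20): d=(-5,0) right/bottom  bias=-1
  covered (0 px):
    . . . . . . . . .
    . . . . . . . . .
    . . . . . . . . .
    . . . . . . . . .
    . . . . . . . . .
    . . . . . . . . .
    . . . . . . . . .
    . . . . . . . . .
    . . . . . . . . .
    . . . . . . . . .
T1:
  2·area = 12  (B↔C swapped to make it positive)
  edge (12, 8)→(14, 6): d=(2,-2) top-left  bias=+0
  edge (14, 6)→(12, 14): d=(-2,8) right/bottom  bias=-1
  edge (12, 14)→(12, 8): d=(0,-6) top-left  bias=+0
    (8,1)@(17, 3): e=[0,-18,30] → .  [on edge]
    (7,2)@(15, 5): e=[0,-6,18] → .  [on edge]
    (6,3)@(13, 7): e=[0,6,6] → X  [on edge]
    (7,3)@(15, 7): e=[4,-10,18] → .
    (5,4)@(11, 9): e=[0,18,-6] → .  [on edge]
    (6,4)@(13, 9): e=[4,2,6] → X
    (7,4)@(15, 9): e=[8,-14,18] → .
    (4,5)@(9, 11): e=[0,30,-18] → .  [on edge]
    (6,5)@(13, 11): e=[8,-2,6] → .
    (3,6)@(7, 13): e=[0,42,-30] → .  [on edge]
    (2,7)@(5, 15): e=[0,54,-42] → .  [on edge]
    (1,8)@(3, 17): e=[0,66,-54] → .  [on edge]
    (0,9)@(1, 19): e=[0,78,-66] → .  [on edge]
  covered (2 px):
    . . . . . . . . .
    . . . . . . . . .
    . . . . . . . . .
    . . . . . . X . .
    . . . . . . X . .
    . . . . . . . . .
    . . . . . . . . .
    . . . . . . . . .
    . . . . . . . . .
    . . . . . . . . .
T2:
  2·area = 42
  edge (18, 3)→(6, 18): d=(-12,15) right/bottom  bias=-1
  edge (6, 18)→(16, 2): d=(10,-16) top-left  bias=+0
  edge (16, 2)→(18, 3): d=(2,1) right/bottom  bias=-1
    (8,1)@(17, 3): e=[15,26,1] → X
    (7,2)@(15, 5): e=[21,14,7] → X
    (8,2)@(17, 5): e=[-9,46,5] → .
    (6,3)@(13, 7): e=[27,2,13] → X
    (7,3)@(15, 7): e=[-3,34,11] → .
    (6,4)@(13, 9): e=[3,22,17] → X
    (7,4)@(15, 9): e=[-27,54,15] → .
    (5,5)@(11, 11): e=[9,10,23] → X
    (6,5)@(13, 11): e=[-21,42,21] → .
    (5,6)@(11, 13): e=[-15,30,27] → .
  covered (5 px):
    . . . . . . . . .
    . . . . . . . . X
    . . . . . . . X .
    . . . . . . X . .
    . . . . . . X . .
    . . . . . X . . .
    . . . . . . . . .
    . . . . . . . . .
    . . . . . . . . .
    . . . . . . . . .
T3:
  2·area = 88
  edge (12, 16)→(2, 12): d=(-10,-4) top-left  bias=+0
  edge (2, 12)→(4, 4): d=(2,-8) top-left  bias=+0
  edge (4, 4)→(12, 16): d=(8,12) right/bottom  bias=-1
    (2,3)@(5, 7): e=[62,14,12] → X
    (3,3)@(7, 7): e=[70,30,-12] → .
    (1,4)@(3, 9): e=[34,2,52] → X
    (3,4)@(7, 9): e=[50,34,4] → X
    (4,4)@(9, 9): e=[58,50,-20] → .
    (1,5)@(3, 11): e=[14,6,68] → X
    (4,5)@(9, 11): e=[38,54,-4] → .
    (1,6)@(3, 13): e=[-6,10,84] → .
    (2,6)@(5, 13): e=[2,26,60] → X
    (4,6)@(9, 13): e=[18,58,12] → X
    (5,6)@(11, 13): e=[26,74,-12] → .
    (2,7)@(5, 15): e=[-18,30,76] → .
  covered (11 px):
    . . . . . . . . .
    . . . . . . . . .
    . . . . . . . . .
    . . X . . . . . .
    . X X X . . . . .
    . X X X . . . . .
    . . X X X . . . .
    . . . . . X . . .
    . . . . . . . . .
    . . . . . . . . .
T4:
  2·area = 12
  edge (14, 16)→(13, 12): d=(-1,-4) top-left  bias=+0
  edge (13, 12)→(15, 8): d=(2,-4) top-left  bias=+0
  edge (15, 8)→(14, 16): d=(-1,8) right/bottom  bias=-1
  covered (0 px):
    . . . . . . . . .
    . . . . . . . . .
    . . . . . . . . .
    . . . . . . . . .
    . . . . . . . . .
    . . . . . . . . .
    . . . . . . . . .
    . . . . . . . . .
    . . . . . . . . .
    . . . . . . . . .

Final: [[2,3],[1,4],[2,4],[3,4],[1,5],[2,5],[3,5],[2,6],[3,6],[4,6],[5,7]]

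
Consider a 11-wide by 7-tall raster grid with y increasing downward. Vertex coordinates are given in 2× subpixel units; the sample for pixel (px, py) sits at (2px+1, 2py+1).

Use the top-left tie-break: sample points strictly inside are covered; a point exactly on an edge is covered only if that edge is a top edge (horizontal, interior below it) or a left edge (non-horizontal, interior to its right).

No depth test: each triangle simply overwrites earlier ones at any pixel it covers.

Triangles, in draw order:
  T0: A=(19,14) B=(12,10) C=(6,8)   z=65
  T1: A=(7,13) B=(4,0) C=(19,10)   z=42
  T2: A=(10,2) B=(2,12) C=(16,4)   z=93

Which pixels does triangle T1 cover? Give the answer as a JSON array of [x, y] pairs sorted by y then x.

T0:
  2·area = 10  (B↔C swapped to make it positive)
  edge (19, 14)→(6, 8): d=(-13,-6) top-left  bias=+0
  edge (6, 8)→(12, 10): d=(6,2) right/bottom  bias=-1
  edge (12, 10)→(19, 14): d=(7,4) right/bottom  bias=-1
    (1,3)@(3, 7): e=[-5,0,15] → ·  [on edge]
    (4,4)@(9, 9): e=[5,0,5] → ·  [on edge]
    (6,5)@(13, 11): e=[3,4,3] → #
    (7,5)@(15, 11): e=[15,0,-5] → ·  [on edge]
    (6,6)@(13, 13): e=[-23,16,17] → ·
    (8,6)@(17, 13): e=[1,8,1] → #
    (9,6)@(19, 13): e=[13,4,-7] → ·
    (10,6)@(21, 13): e=[25,0,-15] → ·  [on edge]
  covered (2 px):
    · · · · · · · · · · ·
    · · · · · · · · · · ·
    · · · · · · · · · · ·
    · · · · · · · · · · ·
    · · · · · · · · · · ·
    · · · · · · # · · · ·
    · · · · · · · · # · ·
T1:
  2·area = 165
  edge (7, 13)→(4, 0): d=(-3,-13) top-left  bias=+0
  edge (4, 0)→(19, 10): d=(15,10) right/bottom  bias=-1
  edge (19, 10)→(7, 13): d=(-12,3) right/bottom  bias=-1
    (2,0)@(5, 1): e=[10,5,150] → #
    (3,0)@(7, 1): e=[36,-15,144] → ·
    (2,1)@(5, 3): e=[4,35,126] → #
    (3,1)@(7, 3): e=[30,15,120] → #
    (4,1)@(9, 3): e=[56,-5,114] → ·
    (2,2)@(5, 5): e=[-2,65,102] → ·
    (3,2)@(7, 5): e=[24,45,96] → #
    (4,2)@(9, 5): e=[50,25,90] → #
    (5,2)@(11, 5): e=[76,5,84] → #
    (6,2)@(13, 5): e=[102,-15,78] → ·
    (3,3)@(7, 7): e=[18,75,72] → #
    (6,3)@(13, 7): e=[96,15,54] → #
    (7,5)@(15, 11): e=[110,55,0] → ·  [on edge]
    (3,6)@(7, 13): e=[0,165,0] → ·  [on edge]
  covered (20 px):
    · · # · · · · · · · ·
    · · # # · · · · · · ·
    · · · # # # · · · · ·
    · · · # # # # · · · ·
    · · · # # # # # # · ·
    · · · # # # # · · · ·
    · · · · · · · · · · ·
T2:
  2·area = 76  (B↔C swapped to make it positive)
  edge (10, 2)→(16, 4): d=(6,2) right/bottom  bias=-1
  edge (16, 4)→(2, 12): d=(-14,8) right/bottom  bias=-1
  edge (2, 12)→(10, 2): d=(8,-10) top-left  bias=+0
    (3,0)@(7, 1): e=[0,114,-38] → ·  [on edge]
    (5,1)@(11, 3): e=[4,54,18] → #
    (6,1)@(13, 3): e=[0,38,38] → ·  [on edge]
    (4,2)@(9, 5): e=[20,42,14] → #
    (6,2)@(13, 5): e=[12,10,54] → #
    (7,2)@(15, 5): e=[8,-6,74] → ·
    (9,2)@(19, 5): e=[0,-38,114] → ·  [on edge]
    (3,3)@(7, 7): e=[36,30,10] → #
    (5,3)@(11, 7): e=[28,-2,50] → ·
    (6,3)@(13, 7): e=[24,-18,70] → ·
    (2,4)@(5, 9): e=[52,18,6] → #
    (4,4)@(9, 9): e=[44,-14,46] → ·
  covered (9 px):
    · · · · · · · · · · ·
    · · · · · # · · · · ·
    · · · · # # # · · · ·
    · · · # # · · · · · ·
    · · # # · · · · · · ·
    · # · · · · · · · · ·
    · · · · · · · · · · ·

Final: [[2,0],[2,1],[3,1],[3,2],[4,2],[5,2],[3,3],[4,3],[5,3],[6,3],[3,4],[4,4],[5,4],[6,4],[7,4],[8,4],[3,5],[4,5],[5,5],[6,5]]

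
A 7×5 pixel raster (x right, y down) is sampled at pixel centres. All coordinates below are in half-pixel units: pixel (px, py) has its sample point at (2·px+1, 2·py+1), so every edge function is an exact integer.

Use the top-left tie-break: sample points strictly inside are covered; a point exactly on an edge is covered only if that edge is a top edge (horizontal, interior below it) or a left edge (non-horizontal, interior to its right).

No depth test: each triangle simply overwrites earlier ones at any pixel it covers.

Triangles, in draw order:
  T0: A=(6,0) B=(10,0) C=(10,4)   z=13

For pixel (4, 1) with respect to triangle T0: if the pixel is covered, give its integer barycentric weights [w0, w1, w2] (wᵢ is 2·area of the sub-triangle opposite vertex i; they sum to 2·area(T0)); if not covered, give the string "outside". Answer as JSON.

T0:
  2·area = 16
  edge (6, 0)→(10, 0): d=(4,0) top-left  bias=+0
  edge (10, 0)→(10, 4): d=(0,4) right/bottom  bias=-1
  edge (10, 4)→(6, 0): d=(-4,-4) top-left  bias=+0
    (3,0)@(7, 1): e=[4,12,0] → #  [on edge]
    (4,0)@(9, 1): e=[4,4,8] → #
    (5,0)@(11, 1): e=[4,-4,16] → ·
    (3,1)@(7, 3): e=[12,12,-8] → ·
    (4,1)@(9, 3): e=[12,4,0] → #  [on edge]
    (5,1)@(11, 3): e=[12,-4,8] → ·
    (4,2)@(9, 5): e=[20,4,-8] → ·
    (5,2)@(11, 5): e=[20,-4,0] → ·  [on edge]
    (6,3)@(13, 7): e=[28,-12,0] → ·  [on edge]
  covered (3 px):
    · · · # # · ·
    · · · · # · ·
    · · · · · · ·
    · · · · · · ·
    · · · · · · ·

Final: [4,0,12]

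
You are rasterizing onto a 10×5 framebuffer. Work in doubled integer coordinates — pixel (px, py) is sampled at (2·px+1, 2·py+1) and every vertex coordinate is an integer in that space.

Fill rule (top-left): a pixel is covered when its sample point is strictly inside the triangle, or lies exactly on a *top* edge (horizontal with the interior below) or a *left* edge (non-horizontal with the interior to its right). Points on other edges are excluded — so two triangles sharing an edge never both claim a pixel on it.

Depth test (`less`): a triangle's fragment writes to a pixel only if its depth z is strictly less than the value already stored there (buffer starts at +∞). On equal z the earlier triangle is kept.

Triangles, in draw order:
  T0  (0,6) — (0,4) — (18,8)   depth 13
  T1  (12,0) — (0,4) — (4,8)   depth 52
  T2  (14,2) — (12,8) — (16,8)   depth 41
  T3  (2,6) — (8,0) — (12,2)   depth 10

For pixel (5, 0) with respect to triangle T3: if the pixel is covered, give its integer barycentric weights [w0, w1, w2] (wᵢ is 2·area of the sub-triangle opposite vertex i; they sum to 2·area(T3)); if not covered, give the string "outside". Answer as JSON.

T0:
  2·area = 36
  edge (0, 6)→(0, 4): d=(0,-2) top-left  bias=+0
  edge (0, 4)→(18, 8): d=(18,4) right/bottom  bias=-1
  edge (18, 8)→(0, 6): d=(-18,-2) top-left  bias=+0
    (0,2)@(1, 5): e=[2,14,20] → #
    (1,2)@(3, 5): e=[6,6,24] → #
    (2,2)@(5, 5): e=[10,-2,28] → ·
    (0,3)@(1, 7): e=[2,50,-16] → ·
    (1,3)@(3, 7): e=[6,42,-12] → ·
    (4,3)@(9, 7): e=[18,18,0] → #  [on edge]
    (5,3)@(11, 7): e=[22,10,4] → #
    (6,3)@(13, 7): e=[26,2,8] → #
    (7,3)@(15, 7): e=[30,-6,12] → ·
    (4,4)@(9, 9): e=[18,54,-36] → ·
    (5,4)@(11, 9): e=[22,46,-32] → ·
    (6,4)@(13, 9): e=[26,38,-28] → ·
  covered (5 px):
    · · · · · · · · · ·
    · · · · · · · · · ·
    # # · · · · · · · ·
    · · · · # # # · · ·
    · · · · · · · · · ·
T1:
  2·area = 64  (B↔C swapped to make it positive)
  edge (12, 0)→(4, 8): d=(-8,8) right/bottom  bias=-1
  edge (4, 8)→(0, 4): d=(-4,-4) top-left  bias=+0
  edge (0, 4)→(12, 0): d=(12,-4) top-left  bias=+0
    (4,0)@(9, 1): e=[16,48,0] → #  [on edge]
    (5,0)@(11, 1): e=[0,56,8] → ·  [on edge]
    (1,1)@(3, 3): e=[48,16,0] → #  [on edge]
    (2,1)@(5, 3): e=[32,24,8] → #
    (3,1)@(7, 3): e=[16,32,16] → #
    (4,1)@(9, 3): e=[0,40,24] → ·  [on edge]
    (0,2)@(1, 5): e=[48,0,16] → #  [on edge]
    (3,2)@(7, 5): e=[0,24,40] → ·  [on edge]
    (0,3)@(1, 7): e=[32,-8,40] → ·
    (1,3)@(3, 7): e=[16,0,48] → #  [on edge]
    (2,3)@(5, 7): e=[0,8,56] → ·  [on edge]
    (1,4)@(3, 9): e=[0,-8,72] → ·  [on edge]
    (2,4)@(5, 9): e=[-16,0,80] → ·  [on edge]
  covered (8 px):
    · · · · # · · · · ·
    · # # # · · · · · ·
    # # # · · · · · · ·
    · # · · · · · · · ·
    · · · · · · · · · ·
T2:
  2·area = 24  (B↔C swapped to make it positive)
  edge (14, 2)→(16, 8): d=(2,6) right/bottom  bias=-1
  edge (16, 8)→(12, 8): d=(-4,0) right/bottom  bias=-1
  edge (12, 8)→(14, 2): d=(2,-6) top-left  bias=+0
    (6,2)@(13, 5): e=[12,12,0] → #  [on edge]
    (7,2)@(15, 5): e=[0,12,12] → ·  [on edge]
    (6,3)@(13, 7): e=[16,4,4] → #
    (7,3)@(15, 7): e=[4,4,16] → #
    (8,3)@(17, 7): e=[-8,4,28] → ·
    (6,4)@(13, 9): e=[20,-4,8] → ·
    (7,4)@(15, 9): e=[8,-4,20] → ·
  covered (3 px):
    · · · · · · · · · ·
    · · · · · · · · · ·
    · · · · · · # · · ·
    · · · · · · # # · ·
    · · · · · · · · · ·
T3:
  2·area = 36
  edge (2, 6)→(8, 0): d=(6,-6) top-left  bias=+0
  edge (8, 0)→(12, 2): d=(4,2) right/bottom  bias=-1
  edge (12, 2)→(2, 6): d=(-10,4) right/bottom  bias=-1
    (3,0)@(7, 1): e=[0,6,30] → #  [on edge]
    (4,0)@(9, 1): e=[12,2,22] → #
    (5,0)@(11, 1): e=[24,-2,14] → ·
    (2,1)@(5, 3): e=[0,18,18] → #  [on edge]
    (5,1)@(11, 3): e=[36,6,-6] → ·
    (1,2)@(3, 5): e=[0,30,6] → #  [on edge]
    (2,2)@(5, 5): e=[12,26,-2] → ·
    (3,2)@(7, 5): e=[24,22,-10] → ·
    (4,2)@(9, 5): e=[36,18,-18] → ·
    (0,3)@(1, 7): e=[0,42,-6] → ·  [on edge]
    (1,3)@(3, 7): e=[12,38,-14] → ·
  covered (6 px):
    · · · # # · · · · ·
    · · # # # · · · · ·
    · # · · · · · · · ·
    · · · · · · · · · ·
    · · · · · · · · · ·

Answer: "outside"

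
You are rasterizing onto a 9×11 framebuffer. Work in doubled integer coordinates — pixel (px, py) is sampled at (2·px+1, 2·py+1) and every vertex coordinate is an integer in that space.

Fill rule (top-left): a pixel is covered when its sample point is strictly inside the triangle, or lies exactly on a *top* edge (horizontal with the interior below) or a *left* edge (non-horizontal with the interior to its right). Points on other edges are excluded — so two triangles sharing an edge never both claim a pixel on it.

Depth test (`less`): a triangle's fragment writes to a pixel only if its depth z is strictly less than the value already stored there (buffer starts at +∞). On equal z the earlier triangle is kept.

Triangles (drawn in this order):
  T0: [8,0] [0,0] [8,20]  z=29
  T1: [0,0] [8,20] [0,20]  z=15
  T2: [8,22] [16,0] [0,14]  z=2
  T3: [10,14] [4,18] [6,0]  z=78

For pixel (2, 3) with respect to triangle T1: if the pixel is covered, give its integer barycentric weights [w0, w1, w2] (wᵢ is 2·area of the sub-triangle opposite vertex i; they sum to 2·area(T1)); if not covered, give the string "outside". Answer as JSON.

T0:
  2·area = 160  (B↔C swapped to make it positive)
  edge (8, 0)→(8, 20): d=(0,20) right/bottom  bias=-1
  edge (8, 20)→(0, 0): d=(-8,-20) top-left  bias=+0
  edge (0, 0)→(8, 0): d=(8,0) top-left  bias=+0
    (0,0)@(1, 1): e=[140,12,8] → X
    (1,0)@(3, 1): e=[100,52,8] → X
    (2,0)@(5, 1): e=[60,92,8] → X
    (3,0)@(7, 1): e=[20,132,8] → X
    (4,0)@(9, 1): e=[-20,172,8] → .
    (0,1)@(1, 3): e=[140,-4,24] → .
    (1,1)@(3, 3): e=[100,36,24] → X
    (4,1)@(9, 3): e=[-20,156,24] → .
    (1,2)@(3, 5): e=[100,20,40] → X
    (4,2)@(9, 5): e=[-20,140,40] → .
    (1,3)@(3, 7): e=[100,4,56] → X
    (4,3)@(9, 7): e=[-20,124,56] → .
  covered (20 px):
    X X X X . . . . .
    . X X X . . . . .
    . X X X . . . . .
    . X X X . . . . .
    . . X X . . . . .
    . . X X . . . . .
    . . . X . . . . .
    . . . X . . . . .
    . . . X . . . . .
    . . . . . . . . .
    . . . . . . . . .
T1:
  2·area = 160
  edge (0, 0)→(8, 20): d=(8,20) right/bottom  bias=-1
  edge (8, 20)→(0, 20): d=(-8,0) right/bottom  bias=-1
  edge (0, 20)→(0, 0): d=(0,-20) top-left  bias=+0
    (0,1)@(1, 3): e=[4,136,20] → X
    (1,1)@(3, 3): e=[-36,136,60] → .
    (0,2)@(1, 5): e=[20,120,20] → X
    (1,2)@(3, 5): e=[-20,120,60] → .
    (0,3)@(1, 7): e=[36,104,20] → X
    (1,3)@(3, 7): e=[-4,104,60] → .
    (0,4)@(1, 9): e=[52,88,20] → X
    (1,4)@(3, 9): e=[12,88,60] → X
    (2,4)@(5, 9): e=[-28,88,100] → .
    (0,5)@(1, 11): e=[68,72,20] → X
    (2,5)@(5, 11): e=[-12,72,100] → .
    (0,6)@(1, 13): e=[84,56,20] → X
  covered (20 px):
    . . . . . . . . .
    X . . . . . . . .
    X . . . . . . . .
    X . . . . . . . .
    X X . . . . . . .
    X X . . . . . . .
    X X X . . . . . .
    X X X . . . . . .
    X X X . . . . . .
    X X X X . . . . .
    . . . . . . . . .
T2:
  2·area = 240  (B↔C swapped to make it positive)
  edge (8, 22)→(0, 14): d=(-8,-8) top-left  bias=+0
  edge (0, 14)→(16, 0): d=(16,-14) top-left  bias=+0
  edge (16, 0)→(8, 22): d=(-8,22) right/bottom  bias=-1
    (7,0)@(15, 1): e=[224,2,14] → X
    (8,0)@(17, 1): e=[240,30,-30] → .
    (6,1)@(13, 3): e=[192,6,42] → X
    (7,1)@(15, 3): e=[208,34,-2] → .
    (5,2)@(11, 5): e=[160,10,70] → X
    (7,2)@(15, 5): e=[192,66,-18] → .
    (4,3)@(9, 7): e=[128,14,98] → X
    (7,3)@(15, 7): e=[176,98,-34] → .
    (3,4)@(7, 9): e=[96,18,126] → X
    (6,4)@(13, 9): e=[144,102,-6] → .
    (2,5)@(5, 11): e=[64,22,154] → X
    (6,5)@(13, 11): e=[128,134,-22] → .
    (0,7)@(1, 15): e=[0,30,210] → X  [on edge]
    (1,8)@(3, 17): e=[0,90,150] → X  [on edge]
    (2,9)@(5, 19): e=[0,150,90] → X  [on edge]
    (3,10)@(7, 21): e=[0,210,30] → X  [on edge]
  covered (32 px):
    . . . . . . . X .
    . . . . . . X . .
    . . . . . X X . .
    . . . . X X X . .
    . . . X X X . . .
    . . X X X X . . .
    . X X X X X . . .
    X X X X X . . . .
    . X X X X . . . .
    . . X X X . . . .
    . . . X . . . . .
T3:
  2·area = 100
  edge (10, 14)→(4, 18): d=(-6,4) right/bottom  bias=-1
  edge (4, 18)→(6, 0): d=(2,-18) top-left  bias=+0
  edge (6, 0)→(10, 14): d=(4,14) right/bottom  bias=-1
    (3,2)@(7, 5): e=[66,28,6] → X
    (4,2)@(9, 5): e=[58,64,-22] → .
    (3,3)@(7, 7): e=[54,32,14] → X
    (4,3)@(9, 7): e=[46,68,-14] → .
    (2,4)@(5, 9): e=[50,0,50] → X  [on edge]
    (4,4)@(9, 9): e=[34,72,-6] → .
    (2,5)@(5, 11): e=[38,4,58] → X
    (4,5)@(9, 11): e=[22,76,2] → X
    (5,5)@(11, 11): e=[14,112,-26] → .
    (2,6)@(5, 13): e=[26,8,66] → X
    (5,6)@(11, 13): e=[2,116,-18] → .
    (2,7)@(5, 15): e=[14,12,74] → X
  covered (13 px):
    . . . . . . . . .
    . . . . . . . . .
    . . . X . . . . .
    . . . X . . . . .
    . . X X . . . . .
    . . X X X . . . .
    . . X X X . . . .
    . . X X . . . . .
    . . X . . . . . .
    . . . . . . . . .
    . . . . . . . . .

Result: "outside"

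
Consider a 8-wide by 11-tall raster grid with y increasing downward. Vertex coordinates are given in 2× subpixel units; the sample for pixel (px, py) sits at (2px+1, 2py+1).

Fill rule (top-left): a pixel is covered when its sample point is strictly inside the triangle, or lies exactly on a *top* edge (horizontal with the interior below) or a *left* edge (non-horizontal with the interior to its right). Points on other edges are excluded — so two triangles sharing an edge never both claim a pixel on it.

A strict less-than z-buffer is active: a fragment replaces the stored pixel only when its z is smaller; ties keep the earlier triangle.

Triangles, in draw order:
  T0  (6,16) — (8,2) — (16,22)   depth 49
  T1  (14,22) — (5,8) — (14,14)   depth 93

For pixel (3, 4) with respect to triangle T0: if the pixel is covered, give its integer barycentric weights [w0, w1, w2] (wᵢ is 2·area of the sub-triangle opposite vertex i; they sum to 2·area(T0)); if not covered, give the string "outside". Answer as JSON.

T0:
  2·area = 152
  edge (6, 16)→(8, 2): d=(2,-14) top-left  bias=+0
  edge (8, 2)→(16, 22): d=(8,20) right/bottom  bias=-1
  edge (16, 22)→(6, 16): d=(-10,-6) top-left  bias=+0
    (4,2)@(9, 5): e=[20,4,128] → █
    (5,2)@(11, 5): e=[48,-36,140] → ·
    (4,3)@(9, 7): e=[24,20,108] → █
    (5,3)@(11, 7): e=[52,-20,120] → ·
    (3,4)@(7, 9): e=[0,76,76] → █  [on edge]
    (5,4)@(11, 9): e=[56,-4,100] → ·
    (3,5)@(7, 11): e=[4,92,56] → █
    (5,5)@(11, 11): e=[60,12,80] → █
    (6,5)@(13, 11): e=[88,-28,92] → ·
    (0,6)@(1, 13): e=[-76,228,0] → ·  [on edge]
    (3,6)@(7, 13): e=[8,108,36] → █
    (6,6)@(13, 13): e=[92,-12,72] → ·
    (5,9)@(11, 19): e=[76,76,0] → █  [on edge]
  covered (20 px):
    · · · · · · · ·
    · · · · · · · ·
    · · · · █ · · ·
    · · · · █ · · ·
    · · · █ █ · · ·
    · · · █ █ █ · ·
    · · · █ █ █ · ·
    · · · █ █ █ █ ·
    · · · · █ █ █ ·
    · · · · · █ █ ·
    · · · · · · · █
T1:
  2·area = 72
  edge (14, 22)→(5, 8): d=(-9,-14) top-left  bias=+0
  edge (5, 8)→(14, 14): d=(9,6) right/bottom  bias=-1
  edge (14, 14)→(14, 22): d=(0,8) right/bottom  bias=-1
    (3,5)@(7, 11): e=[1,15,56] → █
    (4,5)@(9, 11): e=[29,3,40] → █
    (5,5)@(11, 11): e=[57,-9,24] → ·
    (3,6)@(7, 13): e=[-17,33,56] → ·
    (4,6)@(9, 13): e=[11,21,40] → █
    (5,6)@(11, 13): e=[39,9,24] → █
    (6,6)@(13, 13): e=[67,-3,8] → ·
    (4,7)@(9, 15): e=[-7,39,40] → ·
    (5,7)@(11, 15): e=[21,27,24] → █
    (6,7)@(13, 15): e=[49,15,8] → █
    (7,7)@(15, 15): e=[77,3,-8] → ·
    (5,8)@(11, 17): e=[3,45,24] → █
  covered (9 px):
    · · · · · · · ·
    · · · · · · · ·
    · · · · · · · ·
    · · · · · · · ·
    · · · · · · · ·
    · · · █ █ · · ·
    · · · · █ █ · ·
    · · · · · █ █ ·
    · · · · · █ █ ·
    · · · · · · █ ·
    · · · · · · · ·

Final: [76,76,0]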